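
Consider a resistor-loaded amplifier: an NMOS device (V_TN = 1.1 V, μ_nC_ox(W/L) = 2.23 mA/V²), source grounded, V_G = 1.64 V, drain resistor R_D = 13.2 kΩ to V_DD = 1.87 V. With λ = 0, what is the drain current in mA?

V_GS = V_G = 1.64 V, so V_ov = 1.64 − 1.1 = 0.54 V.
Assume saturation: I_D = ½ k_n V_ov² = 0.5 × 2.23 × 0.54² = 0.325 mA, giving V_DS = V_DD − I_D R_D = 1.87 − 0.325 × 13.2 = -2.42 V.
But -2.42 V < V_ov = 0.54 V, so the device is actually in triode.
In triode I_D = k_n[V_ov V_DS − ½ V_DS²] and I_D = (V_DD − V_DS)/R_D. Equating: 14.7 V_DS² − 16.9 V_DS + 1.87 = 0, giving V_DS = 0.124 V (the root below V_ov).
I_D = (1.87 − 0.124) / 13.2 = 0.132 mA.

I_D = 0.132 mA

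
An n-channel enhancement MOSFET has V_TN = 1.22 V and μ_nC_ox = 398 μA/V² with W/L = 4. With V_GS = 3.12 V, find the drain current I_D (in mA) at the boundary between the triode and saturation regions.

At the boundary V_DS = V_ov = V_GS − V_TN = 3.12 − 1.22 = 1.9 V.
k_n = μ_nC_ox · (W/L) = 1.592 mA/V².
I_D = ½ k_n V_ov² = 0.5 × 1.592 × 1.9² = 2.87 mA.

I_D = 2.87 mA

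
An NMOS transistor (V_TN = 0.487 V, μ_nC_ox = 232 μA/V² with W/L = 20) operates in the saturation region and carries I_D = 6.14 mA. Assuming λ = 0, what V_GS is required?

V_GS = 2.11 V

k_n = μ_nC_ox · (W/L) = 4.64 mA/V².
In saturation I_D = ½ k_n (V_GS − V_TN)², so V_GS − V_TN = √(2 I_D / k_n) = √(2 × 6.14 / 4.64) = 1.63 V.
V_GS = 0.487 + 1.63 = 2.11 V.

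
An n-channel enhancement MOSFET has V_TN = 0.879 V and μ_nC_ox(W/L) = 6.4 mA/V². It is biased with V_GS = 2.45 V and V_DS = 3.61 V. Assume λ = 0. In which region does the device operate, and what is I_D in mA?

Saturation; I_D = 7.90 mA

V_ov = V_GS − V_TN = 2.45 − 0.879 = 1.57 V.
Since V_DS = 3.61 V ≥ V_ov = 1.57 V, the device is in saturation.
I_D = ½ k_n V_ov² = 0.5 × 6.4 × 1.57² = 7.9 mA.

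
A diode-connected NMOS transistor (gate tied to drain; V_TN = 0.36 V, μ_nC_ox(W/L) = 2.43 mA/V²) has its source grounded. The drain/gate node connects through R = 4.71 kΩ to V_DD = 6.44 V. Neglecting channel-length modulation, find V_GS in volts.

With gate tied to drain, V_GS = V_DS ≥ V_GS − V_TN, so the device is in saturation.
KCL at the drain: ½ k_n (V_GS − V_TN)² = (V_DD − V_GS)/R.
Let x = V_GS − 0.36. Then 5.72 x² + x − 6.08 = 0, giving x = 0.947 V (positive root), so V_GS = 1.31 V.
I_D = (V_DD − V_GS)/R = (6.44 − 1.31) / 4.71 = 1.09 mA.

V_GS = 1.31 V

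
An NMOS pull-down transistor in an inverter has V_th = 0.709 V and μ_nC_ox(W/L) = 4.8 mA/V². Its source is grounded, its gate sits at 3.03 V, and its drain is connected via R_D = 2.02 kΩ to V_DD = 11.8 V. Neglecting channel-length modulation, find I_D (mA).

I_D = 5.56 mA

V_GS = V_G = 3.03 V, so V_ov = 3.03 − 0.709 = 2.32 V.
Assume saturation: I_D = ½ k_n V_ov² = 0.5 × 4.8 × 2.32² = 12.9 mA, giving V_DS = V_DD − I_D R_D = 11.8 − 12.9 × 2.02 = -14.3 V.
But -14.3 V < V_ov = 2.32 V, so the device is actually in triode.
In triode I_D = k_n[V_ov V_DS − ½ V_DS²] and I_D = (V_DD − V_DS)/R_D. Equating: 4.85 V_DS² − 23.5 V_DS + 11.8 = 0, giving V_DS = 0.569 V (the root below V_ov).
I_D = (11.8 − 0.569) / 2.02 = 5.56 mA.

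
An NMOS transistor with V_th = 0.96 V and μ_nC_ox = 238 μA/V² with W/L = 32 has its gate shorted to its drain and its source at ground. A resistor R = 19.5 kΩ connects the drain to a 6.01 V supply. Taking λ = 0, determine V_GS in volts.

V_GS = 1.21 V

With gate tied to drain, V_GS = V_DS ≥ V_GS − V_th, so the device is in saturation.
k_n = μ_nC_ox · (W/L) = 7.616 mA/V².
KCL at the drain: ½ k_n (V_GS − V_th)² = (V_DD − V_GS)/R.
Let x = V_GS − 0.96. Then 74.3 x² + x − 5.05 = 0, giving x = 0.254 V (positive root), so V_GS = 1.21 V.
I_D = (V_DD − V_GS)/R = (6.01 − 1.21) / 19.5 = 0.246 mA.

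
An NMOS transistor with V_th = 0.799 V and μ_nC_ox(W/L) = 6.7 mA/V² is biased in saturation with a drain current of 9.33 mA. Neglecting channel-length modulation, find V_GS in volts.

In saturation I_D = ½ k_n (V_GS − V_th)², so V_GS − V_th = √(2 I_D / k_n) = √(2 × 9.33 / 6.7) = 1.67 V.
V_GS = 0.799 + 1.67 = 2.47 V.

V_GS = 2.47 V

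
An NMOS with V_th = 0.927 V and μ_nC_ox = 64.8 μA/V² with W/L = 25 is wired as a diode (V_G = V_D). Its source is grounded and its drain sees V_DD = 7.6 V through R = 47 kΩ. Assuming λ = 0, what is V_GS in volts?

V_GS = 1.33 V

With gate tied to drain, V_GS = V_DS ≥ V_GS − V_th, so the device is in saturation.
k_n = μ_nC_ox · (W/L) = 1.62 mA/V².
KCL at the drain: ½ k_n (V_GS − V_th)² = (V_DD − V_GS)/R.
Let x = V_GS − 0.927. Then 38.1 x² + x − 6.673 = 0, giving x = 0.406 V (positive root), so V_GS = 1.33 V.
I_D = (V_DD − V_GS)/R = (7.6 − 1.33) / 47 = 0.133 mA.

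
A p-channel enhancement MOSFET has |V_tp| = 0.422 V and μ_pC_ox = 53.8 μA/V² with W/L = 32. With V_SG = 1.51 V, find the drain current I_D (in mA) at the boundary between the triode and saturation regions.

I_D = 1.02 mA

At the boundary V_SD = V_ov = V_SG − |V_tp| = 1.51 − 0.422 = 1.09 V.
k_p = μ_pC_ox · (W/L) = 1.722 mA/V².
I_D = ½ k_p V_ov² = 0.5 × 1.722 × 1.09² = 1.02 mA.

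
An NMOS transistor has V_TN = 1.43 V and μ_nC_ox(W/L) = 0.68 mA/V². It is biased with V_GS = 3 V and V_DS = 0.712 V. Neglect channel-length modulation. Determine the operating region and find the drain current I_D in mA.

V_ov = V_GS − V_TN = 3 − 1.43 = 1.57 V.
Since V_DS = 0.712 V < V_ov = 1.57 V, the device is in the triode region.
I_D = k_n [V_ov · V_DS − ½ V_DS²] = 0.68 × [1.57 × 0.712 − 0.5 × 0.712²] = 0.588 mA.

Triode; I_D = 0.588 mA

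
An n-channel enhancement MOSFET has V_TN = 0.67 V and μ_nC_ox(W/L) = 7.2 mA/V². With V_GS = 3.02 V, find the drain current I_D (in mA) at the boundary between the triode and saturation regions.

I_D = 19.9 mA

At the boundary V_DS = V_ov = V_GS − V_TN = 3.02 − 0.67 = 2.35 V.
I_D = ½ k_n V_ov² = 0.5 × 7.2 × 2.35² = 19.9 mA.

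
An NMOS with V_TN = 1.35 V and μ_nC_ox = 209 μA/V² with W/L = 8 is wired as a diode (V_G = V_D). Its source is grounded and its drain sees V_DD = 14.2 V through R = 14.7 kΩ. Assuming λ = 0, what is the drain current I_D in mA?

I_D = 0.807 mA

With gate tied to drain, V_GS = V_DS ≥ V_GS − V_TN, so the device is in saturation.
k_n = μ_nC_ox · (W/L) = 1.672 mA/V².
KCL at the drain: ½ k_n (V_GS − V_TN)² = (V_DD − V_GS)/R.
Let x = V_GS − 1.35. Then 12.3 x² + x − 12.85 = 0, giving x = 0.983 V (positive root), so V_GS = 2.33 V.
I_D = (V_DD − V_GS)/R = (14.2 − 2.33) / 14.7 = 0.807 mA.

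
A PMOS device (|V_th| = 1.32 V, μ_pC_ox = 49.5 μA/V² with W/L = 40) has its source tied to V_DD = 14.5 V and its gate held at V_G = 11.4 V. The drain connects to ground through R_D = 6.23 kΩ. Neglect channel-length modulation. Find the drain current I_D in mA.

V_SG = V_DD − V_G = 14.5 − 11.4 = 3.1 V, so V_ov = 3.1 − 1.32 = 1.78 V.
k_p = μ_pC_ox · (W/L) = 1.98 mA/V².
Assume saturation: I_D = ½ k_p V_ov² = 0.5 × 1.98 × 1.78² = 3.14 mA, giving V_SD = V_DD − I_D R_D = 14.5 − 3.14 × 6.23 = -5.04 V.
But -5.04 V < V_ov = 1.78 V, so the device is actually in triode.
In triode I_D = k_p[V_ov V_SD − ½ V_SD²] and I_D = (V_DD − V_SD)/R_D. Equating: 6.17 V_SD² − 22.96 V_SD + 14.5 = 0, giving V_SD = 0.806 V (the root below V_ov).
I_D = (14.5 − 0.806) / 6.23 = 2.2 mA.

I_D = 2.20 mA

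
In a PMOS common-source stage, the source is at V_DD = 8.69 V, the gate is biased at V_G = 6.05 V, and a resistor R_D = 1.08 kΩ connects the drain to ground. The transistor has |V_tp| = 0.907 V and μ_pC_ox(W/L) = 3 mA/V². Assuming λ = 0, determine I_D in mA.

I_D = 4.50 mA

V_SG = V_DD − V_G = 8.69 − 6.05 = 2.64 V, so V_ov = 2.64 − 0.907 = 1.73 V.
Assume saturation: I_D = ½ k_p V_ov² = 0.5 × 3 × 1.73² = 4.5 mA, giving V_SD = V_DD − I_D R_D = 8.69 − 4.5 × 1.08 = 3.82 V.
V_SD = 3.82 V ≥ V_ov = 1.73 V, confirming saturation.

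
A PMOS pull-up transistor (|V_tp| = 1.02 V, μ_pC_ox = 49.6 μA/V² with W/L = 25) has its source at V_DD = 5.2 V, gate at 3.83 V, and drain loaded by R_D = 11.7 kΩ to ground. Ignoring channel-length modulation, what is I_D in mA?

V_SG = V_DD − V_G = 5.2 − 3.83 = 1.37 V, so V_ov = 1.37 − 1.02 = 0.35 V.
k_p = μ_pC_ox · (W/L) = 1.24 mA/V².
Assume saturation: I_D = ½ k_p V_ov² = 0.5 × 1.24 × 0.35² = 0.076 mA, giving V_SD = V_DD − I_D R_D = 5.2 − 0.076 × 11.7 = 4.31 V.
V_SD = 4.31 V ≥ V_ov = 0.35 V, confirming saturation.

I_D = 0.0760 mA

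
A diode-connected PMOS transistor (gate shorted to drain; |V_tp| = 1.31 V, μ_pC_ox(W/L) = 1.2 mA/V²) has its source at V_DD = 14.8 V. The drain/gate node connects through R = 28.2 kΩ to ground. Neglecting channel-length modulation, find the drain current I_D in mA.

I_D = 0.448 mA

With gate tied to drain, V_SG = V_SD ≥ V_SG − |V_tp|, so the device is in saturation.
KCL at the drain: ½ k_p (V_SG − |V_tp|)² = (V_DD − V_SG)/R.
Let x = V_SG − 1.31. Then 16.9 x² + x − 13.49 = 0, giving x = 0.864 V (positive root), so V_SG = 2.17 V.
I_D = (V_DD − V_SG)/R = (14.8 − 2.17) / 28.2 = 0.448 mA.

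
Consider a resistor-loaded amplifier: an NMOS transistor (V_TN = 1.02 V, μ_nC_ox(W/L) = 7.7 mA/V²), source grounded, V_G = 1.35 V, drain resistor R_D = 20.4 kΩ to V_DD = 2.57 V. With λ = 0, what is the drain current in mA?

I_D = 0.123 mA

V_GS = V_G = 1.35 V, so V_ov = 1.35 − 1.02 = 0.33 V.
Assume saturation: I_D = ½ k_n V_ov² = 0.5 × 7.7 × 0.33² = 0.419 mA, giving V_DS = V_DD − I_D R_D = 2.57 − 0.419 × 20.4 = -5.98 V.
But -5.98 V < V_ov = 0.33 V, so the device is actually in triode.
In triode I_D = k_n[V_ov V_DS − ½ V_DS²] and I_D = (V_DD − V_DS)/R_D. Equating: 78.5 V_DS² − 52.84 V_DS + 2.57 = 0, giving V_DS = 0.0528 V (the root below V_ov).
I_D = (2.57 − 0.0528) / 20.4 = 0.123 mA.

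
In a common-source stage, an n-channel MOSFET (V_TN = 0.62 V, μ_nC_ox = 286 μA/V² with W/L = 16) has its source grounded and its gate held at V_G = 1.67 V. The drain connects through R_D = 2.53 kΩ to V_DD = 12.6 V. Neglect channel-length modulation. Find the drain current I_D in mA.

I_D = 2.52 mA

V_GS = V_G = 1.67 V, so V_ov = 1.67 − 0.62 = 1.05 V.
k_n = μ_nC_ox · (W/L) = 4.576 mA/V².
Assume saturation: I_D = ½ k_n V_ov² = 0.5 × 4.576 × 1.05² = 2.52 mA, giving V_DS = V_DD − I_D R_D = 12.6 − 2.52 × 2.53 = 6.22 V.
V_DS = 6.22 V ≥ V_ov = 1.05 V, confirming saturation.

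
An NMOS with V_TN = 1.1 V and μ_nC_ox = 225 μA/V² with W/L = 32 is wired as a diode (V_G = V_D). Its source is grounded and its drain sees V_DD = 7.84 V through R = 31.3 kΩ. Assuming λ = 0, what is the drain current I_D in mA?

I_D = 0.208 mA

With gate tied to drain, V_GS = V_DS ≥ V_GS − V_TN, so the device is in saturation.
k_n = μ_nC_ox · (W/L) = 7.2 mA/V².
KCL at the drain: ½ k_n (V_GS − V_TN)² = (V_DD − V_GS)/R.
Let x = V_GS − 1.1. Then 113 x² + x − 6.74 = 0, giving x = 0.24 V (positive root), so V_GS = 1.34 V.
I_D = (V_DD − V_GS)/R = (7.84 − 1.34) / 31.3 = 0.208 mA.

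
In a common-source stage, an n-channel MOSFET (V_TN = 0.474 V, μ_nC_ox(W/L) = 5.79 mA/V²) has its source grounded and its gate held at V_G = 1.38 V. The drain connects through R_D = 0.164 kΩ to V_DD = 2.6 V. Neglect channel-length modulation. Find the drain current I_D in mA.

I_D = 2.38 mA

V_GS = V_G = 1.38 V, so V_ov = 1.38 − 0.474 = 0.906 V.
Assume saturation: I_D = ½ k_n V_ov² = 0.5 × 5.79 × 0.906² = 2.38 mA, giving V_DS = V_DD − I_D R_D = 2.6 − 2.38 × 0.164 = 2.21 V.
V_DS = 2.21 V ≥ V_ov = 0.906 V, confirming saturation.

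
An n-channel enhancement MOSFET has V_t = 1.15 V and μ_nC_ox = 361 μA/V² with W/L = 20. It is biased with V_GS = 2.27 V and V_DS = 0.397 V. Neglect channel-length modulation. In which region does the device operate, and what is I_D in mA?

k_n = μ_nC_ox · (W/L) = 7.22 mA/V².
V_ov = V_GS − V_t = 2.27 − 1.15 = 1.12 V.
Since V_DS = 0.397 V < V_ov = 1.12 V, the device is in the triode region.
I_D = k_n [V_ov · V_DS − ½ V_DS²] = 7.22 × [1.12 × 0.397 − 0.5 × 0.397²] = 2.64 mA.

Triode; I_D = 2.64 mA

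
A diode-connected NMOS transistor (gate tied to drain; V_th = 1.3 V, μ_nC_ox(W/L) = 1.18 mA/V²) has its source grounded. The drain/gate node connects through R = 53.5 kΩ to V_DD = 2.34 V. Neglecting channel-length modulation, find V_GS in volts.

With gate tied to drain, V_GS = V_DS ≥ V_GS − V_th, so the device is in saturation.
KCL at the drain: ½ k_n (V_GS − V_th)² = (V_DD − V_GS)/R.
Let x = V_GS − 1.3. Then 31.6 x² + x − 1.04 = 0, giving x = 0.166 V (positive root), so V_GS = 1.47 V.
I_D = (V_DD − V_GS)/R = (2.34 − 1.47) / 53.5 = 0.0163 mA.

V_GS = 1.47 V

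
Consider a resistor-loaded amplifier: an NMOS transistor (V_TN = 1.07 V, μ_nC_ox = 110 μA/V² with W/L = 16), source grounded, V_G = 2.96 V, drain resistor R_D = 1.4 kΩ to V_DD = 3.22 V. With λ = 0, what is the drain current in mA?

V_GS = V_G = 2.96 V, so V_ov = 2.96 − 1.07 = 1.89 V.
k_n = μ_nC_ox · (W/L) = 1.76 mA/V².
Assume saturation: I_D = ½ k_n V_ov² = 0.5 × 1.76 × 1.89² = 3.14 mA, giving V_DS = V_DD − I_D R_D = 3.22 − 3.14 × 1.4 = -1.18 V.
But -1.18 V < V_ov = 1.89 V, so the device is actually in triode.
In triode I_D = k_n[V_ov V_DS − ½ V_DS²] and I_D = (V_DD − V_DS)/R_D. Equating: 1.23 V_DS² − 5.657 V_DS + 3.22 = 0, giving V_DS = 0.666 V (the root below V_ov).
I_D = (3.22 − 0.666) / 1.4 = 1.82 mA.

I_D = 1.82 mA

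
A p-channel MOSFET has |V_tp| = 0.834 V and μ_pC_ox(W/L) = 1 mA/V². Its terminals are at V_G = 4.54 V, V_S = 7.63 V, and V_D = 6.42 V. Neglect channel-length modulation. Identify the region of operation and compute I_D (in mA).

Triode; I_D = 2.00 mA

V_SG = V_S − V_G = 7.63 − 4.54 = 3.09 V; V_SD = V_S − V_D = 7.63 − 6.42 = 1.21 V.
V_ov = V_SG − |V_tp| = 3.09 − 0.834 = 2.26 V.
Since V_SD = 1.21 V < V_ov = 2.26 V, the device is in the triode region.
I_D = k_p [V_ov · V_SD − ½ V_SD²] = 1 × [2.26 × 1.21 − 0.5 × 1.21²] = 2 mA.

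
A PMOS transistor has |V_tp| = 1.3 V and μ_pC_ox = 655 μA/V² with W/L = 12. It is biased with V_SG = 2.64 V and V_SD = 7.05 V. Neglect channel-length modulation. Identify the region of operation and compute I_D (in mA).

Saturation; I_D = 7.06 mA

k_p = μ_pC_ox · (W/L) = 7.86 mA/V².
V_ov = V_SG − |V_tp| = 2.64 − 1.3 = 1.34 V.
Since V_SD = 7.05 V ≥ V_ov = 1.34 V, the device is in saturation.
I_D = ½ k_p V_ov² = 0.5 × 7.86 × 1.34² = 7.06 mA.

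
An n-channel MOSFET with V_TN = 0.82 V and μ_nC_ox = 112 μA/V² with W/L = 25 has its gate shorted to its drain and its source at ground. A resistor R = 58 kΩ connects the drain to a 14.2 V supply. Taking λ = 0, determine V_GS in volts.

With gate tied to drain, V_GS = V_DS ≥ V_GS − V_TN, so the device is in saturation.
k_n = μ_nC_ox · (W/L) = 2.8 mA/V².
KCL at the drain: ½ k_n (V_GS − V_TN)² = (V_DD − V_GS)/R.
Let x = V_GS − 0.82. Then 81.2 x² + x − 13.38 = 0, giving x = 0.4 V (positive root), so V_GS = 1.22 V.
I_D = (V_DD − V_GS)/R = (14.2 − 1.22) / 58 = 0.224 mA.

V_GS = 1.22 V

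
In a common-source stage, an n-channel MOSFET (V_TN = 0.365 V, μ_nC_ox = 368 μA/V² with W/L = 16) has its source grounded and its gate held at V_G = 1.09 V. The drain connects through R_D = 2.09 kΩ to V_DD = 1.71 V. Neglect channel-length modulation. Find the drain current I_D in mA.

V_GS = V_G = 1.09 V, so V_ov = 1.09 − 0.365 = 0.725 V.
k_n = μ_nC_ox · (W/L) = 5.888 mA/V².
Assume saturation: I_D = ½ k_n V_ov² = 0.5 × 5.888 × 0.725² = 1.55 mA, giving V_DS = V_DD − I_D R_D = 1.71 − 1.55 × 2.09 = -1.52 V.
But -1.52 V < V_ov = 0.725 V, so the device is actually in triode.
In triode I_D = k_n[V_ov V_DS − ½ V_DS²] and I_D = (V_DD − V_DS)/R_D. Equating: 6.15 V_DS² − 9.922 V_DS + 1.71 = 0, giving V_DS = 0.196 V (the root below V_ov).
I_D = (1.71 − 0.196) / 2.09 = 0.724 mA.

I_D = 0.724 mA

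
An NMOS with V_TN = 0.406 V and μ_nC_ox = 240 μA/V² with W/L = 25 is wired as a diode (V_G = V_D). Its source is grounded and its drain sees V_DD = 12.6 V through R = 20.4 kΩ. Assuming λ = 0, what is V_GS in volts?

With gate tied to drain, V_GS = V_DS ≥ V_GS − V_TN, so the device is in saturation.
k_n = μ_nC_ox · (W/L) = 6 mA/V².
KCL at the drain: ½ k_n (V_GS − V_TN)² = (V_DD − V_GS)/R.
Let x = V_GS − 0.406. Then 61.2 x² + x − 12.19 = 0, giving x = 0.438 V (positive root), so V_GS = 0.844 V.
I_D = (V_DD − V_GS)/R = (12.6 − 0.844) / 20.4 = 0.576 mA.

V_GS = 0.844 V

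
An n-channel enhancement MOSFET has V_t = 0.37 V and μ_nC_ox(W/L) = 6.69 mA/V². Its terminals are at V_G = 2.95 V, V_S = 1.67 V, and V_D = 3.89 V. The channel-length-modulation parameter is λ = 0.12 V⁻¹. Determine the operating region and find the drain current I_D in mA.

Saturation; I_D = 3.51 mA

V_GS = V_G − V_S = 2.95 − 1.67 = 1.28 V; V_DS = V_D − V_S = 3.89 − 1.67 = 2.22 V.
V_ov = V_GS − V_t = 1.28 − 0.37 = 0.91 V.
Since V_DS = 2.22 V ≥ V_ov = 0.91 V, the device is in saturation.
I_D = ½ k_n V_ov² (1 + λ V_DS) = 0.5 × 6.69 × 0.91² × (1 + 0.12 × 2.22) = 3.51 mA.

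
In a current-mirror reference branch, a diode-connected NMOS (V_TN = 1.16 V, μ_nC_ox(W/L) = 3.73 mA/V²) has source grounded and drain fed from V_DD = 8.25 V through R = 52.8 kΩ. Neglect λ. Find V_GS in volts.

With gate tied to drain, V_GS = V_DS ≥ V_GS − V_TN, so the device is in saturation.
KCL at the drain: ½ k_n (V_GS − V_TN)² = (V_DD − V_GS)/R.
Let x = V_GS − 1.16. Then 98.5 x² + x − 7.09 = 0, giving x = 0.263 V (positive root), so V_GS = 1.42 V.
I_D = (V_DD − V_GS)/R = (8.25 − 1.42) / 52.8 = 0.129 mA.

V_GS = 1.42 V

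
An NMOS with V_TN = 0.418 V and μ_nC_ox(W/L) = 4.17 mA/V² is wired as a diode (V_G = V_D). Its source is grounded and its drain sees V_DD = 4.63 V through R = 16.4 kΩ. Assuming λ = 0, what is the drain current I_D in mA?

With gate tied to drain, V_GS = V_DS ≥ V_GS − V_TN, so the device is in saturation.
KCL at the drain: ½ k_n (V_GS − V_TN)² = (V_DD − V_GS)/R.
Let x = V_GS − 0.418. Then 34.2 x² + x − 4.212 = 0, giving x = 0.337 V (positive root), so V_GS = 0.755 V.
I_D = (V_DD − V_GS)/R = (4.63 − 0.755) / 16.4 = 0.236 mA.

I_D = 0.236 mA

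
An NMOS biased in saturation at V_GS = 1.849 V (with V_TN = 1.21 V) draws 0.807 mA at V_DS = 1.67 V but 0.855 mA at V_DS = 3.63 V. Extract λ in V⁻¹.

With V_GS fixed, I_D ∝ (1 + λ V_DS) in saturation, so I_D2/I_D1 = (1 + λ V_DS2)/(1 + λ V_DS1).
0.855/0.807 = 1.059 = (1 + 3.63 λ)/(1 + 1.67 λ).
Solving: λ (I_D1 V_DS2 − I_D2 V_DS1) = I_D2 − I_D1, so λ = (0.855 − 0.807) / (0.807 × 3.63 − 0.855 × 1.67) = 0.048 / 1.5 = 0.032 V⁻¹.

λ = 0.0320 V⁻¹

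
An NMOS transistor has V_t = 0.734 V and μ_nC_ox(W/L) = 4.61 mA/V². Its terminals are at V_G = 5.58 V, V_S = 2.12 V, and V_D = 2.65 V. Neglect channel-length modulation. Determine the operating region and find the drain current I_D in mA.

Triode; I_D = 6.01 mA

V_GS = V_G − V_S = 5.58 − 2.12 = 3.46 V; V_DS = V_D − V_S = 2.65 − 2.12 = 0.53 V.
V_ov = V_GS − V_t = 3.46 − 0.734 = 2.73 V.
Since V_DS = 0.53 V < V_ov = 2.73 V, the device is in the triode region.
I_D = k_n [V_ov · V_DS − ½ V_DS²] = 4.61 × [2.73 × 0.53 − 0.5 × 0.53²] = 6.01 mA.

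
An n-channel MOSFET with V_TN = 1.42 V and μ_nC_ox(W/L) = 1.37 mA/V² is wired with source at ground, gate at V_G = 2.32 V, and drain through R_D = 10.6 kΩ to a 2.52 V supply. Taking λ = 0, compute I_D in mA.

V_GS = V_G = 2.32 V, so V_ov = 2.32 − 1.42 = 0.9 V.
Assume saturation: I_D = ½ k_n V_ov² = 0.5 × 1.37 × 0.9² = 0.555 mA, giving V_DS = V_DD − I_D R_D = 2.52 − 0.555 × 10.6 = -3.36 V.
But -3.36 V < V_ov = 0.9 V, so the device is actually in triode.
In triode I_D = k_n[V_ov V_DS − ½ V_DS²] and I_D = (V_DD − V_DS)/R_D. Equating: 7.26 V_DS² − 14.07 V_DS + 2.52 = 0, giving V_DS = 0.2 V (the root below V_ov).
I_D = (2.52 − 0.2) / 10.6 = 0.219 mA.

I_D = 0.219 mA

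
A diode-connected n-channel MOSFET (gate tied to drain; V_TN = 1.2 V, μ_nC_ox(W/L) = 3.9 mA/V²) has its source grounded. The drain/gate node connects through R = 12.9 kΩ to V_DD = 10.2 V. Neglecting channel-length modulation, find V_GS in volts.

V_GS = 1.78 V

With gate tied to drain, V_GS = V_DS ≥ V_GS − V_TN, so the device is in saturation.
KCL at the drain: ½ k_n (V_GS − V_TN)² = (V_DD − V_GS)/R.
Let x = V_GS − 1.2. Then 25.2 x² + x − 9 = 0, giving x = 0.579 V (positive root), so V_GS = 1.78 V.
I_D = (V_DD − V_GS)/R = (10.2 − 1.78) / 12.9 = 0.653 mA.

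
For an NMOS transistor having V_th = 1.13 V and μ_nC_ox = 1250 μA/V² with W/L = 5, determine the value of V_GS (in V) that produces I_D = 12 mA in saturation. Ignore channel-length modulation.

V_GS = 3.09 V

k_n = μ_nC_ox · (W/L) = 6.25 mA/V².
In saturation I_D = ½ k_n (V_GS − V_th)², so V_GS − V_th = √(2 I_D / k_n) = √(2 × 12 / 6.25) = 1.96 V.
V_GS = 1.13 + 1.96 = 3.09 V.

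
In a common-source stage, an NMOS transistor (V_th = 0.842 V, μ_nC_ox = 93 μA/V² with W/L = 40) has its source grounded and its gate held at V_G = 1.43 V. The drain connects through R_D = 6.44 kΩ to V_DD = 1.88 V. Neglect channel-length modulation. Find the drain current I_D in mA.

V_GS = V_G = 1.43 V, so V_ov = 1.43 − 0.842 = 0.588 V.
k_n = μ_nC_ox · (W/L) = 3.72 mA/V².
Assume saturation: I_D = ½ k_n V_ov² = 0.5 × 3.72 × 0.588² = 0.643 mA, giving V_DS = V_DD − I_D R_D = 1.88 − 0.643 × 6.44 = -2.26 V.
But -2.26 V < V_ov = 0.588 V, so the device is actually in triode.
In triode I_D = k_n[V_ov V_DS − ½ V_DS²] and I_D = (V_DD − V_DS)/R_D. Equating: 12 V_DS² − 15.09 V_DS + 1.88 = 0, giving V_DS = 0.14 V (the root below V_ov).
I_D = (1.88 − 0.14) / 6.44 = 0.27 mA.

I_D = 0.270 mA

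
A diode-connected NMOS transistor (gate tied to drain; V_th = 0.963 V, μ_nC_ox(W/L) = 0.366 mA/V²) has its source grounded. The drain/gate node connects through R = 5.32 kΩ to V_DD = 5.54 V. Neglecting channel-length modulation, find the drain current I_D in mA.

I_D = 0.538 mA

With gate tied to drain, V_GS = V_DS ≥ V_GS − V_th, so the device is in saturation.
KCL at the drain: ½ k_n (V_GS − V_th)² = (V_DD − V_GS)/R.
Let x = V_GS − 0.963. Then 0.974 x² + x − 4.577 = 0, giving x = 1.71 V (positive root), so V_GS = 2.68 V.
I_D = (V_DD − V_GS)/R = (5.54 − 2.68) / 5.32 = 0.538 mA.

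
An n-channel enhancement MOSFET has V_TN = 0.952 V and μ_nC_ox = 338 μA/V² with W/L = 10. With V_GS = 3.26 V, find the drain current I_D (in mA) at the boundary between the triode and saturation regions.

At the boundary V_DS = V_ov = V_GS − V_TN = 3.26 − 0.952 = 2.31 V.
k_n = μ_nC_ox · (W/L) = 3.38 mA/V².
I_D = ½ k_n V_ov² = 0.5 × 3.38 × 2.31² = 9 mA.

I_D = 9.00 mA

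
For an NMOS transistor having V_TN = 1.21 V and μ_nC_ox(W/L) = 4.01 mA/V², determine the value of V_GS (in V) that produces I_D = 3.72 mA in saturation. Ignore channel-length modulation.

In saturation I_D = ½ k_n (V_GS − V_TN)², so V_GS − V_TN = √(2 I_D / k_n) = √(2 × 3.72 / 4.01) = 1.36 V.
V_GS = 1.21 + 1.36 = 2.57 V.

V_GS = 2.57 V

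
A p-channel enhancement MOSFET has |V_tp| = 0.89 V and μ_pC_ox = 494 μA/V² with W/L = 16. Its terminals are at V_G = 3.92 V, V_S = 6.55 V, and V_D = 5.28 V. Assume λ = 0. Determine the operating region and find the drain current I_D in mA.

Triode; I_D = 11.1 mA

V_SG = V_S − V_G = 6.55 − 3.92 = 2.63 V; V_SD = V_S − V_D = 6.55 − 5.28 = 1.27 V.
k_p = μ_pC_ox · (W/L) = 7.904 mA/V².
V_ov = V_SG − |V_tp| = 2.63 − 0.89 = 1.74 V.
Since V_SD = 1.27 V < V_ov = 1.74 V, the device is in the triode region.
I_D = k_p [V_ov · V_SD − ½ V_SD²] = 7.904 × [1.74 × 1.27 − 0.5 × 1.27²] = 11.1 mA.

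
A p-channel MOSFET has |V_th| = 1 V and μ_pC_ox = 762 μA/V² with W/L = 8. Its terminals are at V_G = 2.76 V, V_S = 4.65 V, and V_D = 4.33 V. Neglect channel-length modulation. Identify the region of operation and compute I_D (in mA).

V_SG = V_S − V_G = 4.65 − 2.76 = 1.89 V; V_SD = V_S − V_D = 4.65 − 4.33 = 0.32 V.
k_p = μ_pC_ox · (W/L) = 6.096 mA/V².
V_ov = V_SG − |V_th| = 1.89 − 1 = 0.89 V.
Since V_SD = 0.32 V < V_ov = 0.89 V, the device is in the triode region.
I_D = k_p [V_ov · V_SD − ½ V_SD²] = 6.096 × [0.89 × 0.32 − 0.5 × 0.32²] = 1.42 mA.

Triode; I_D = 1.42 mA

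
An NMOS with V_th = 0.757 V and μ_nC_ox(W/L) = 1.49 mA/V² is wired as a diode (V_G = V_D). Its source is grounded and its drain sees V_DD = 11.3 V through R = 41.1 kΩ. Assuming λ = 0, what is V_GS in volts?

V_GS = 1.33 V

With gate tied to drain, V_GS = V_DS ≥ V_GS − V_th, so the device is in saturation.
KCL at the drain: ½ k_n (V_GS − V_th)² = (V_DD − V_GS)/R.
Let x = V_GS − 0.757. Then 30.6 x² + x − 10.54 = 0, giving x = 0.571 V (positive root), so V_GS = 1.33 V.
I_D = (V_DD − V_GS)/R = (11.3 − 1.33) / 41.1 = 0.243 mA.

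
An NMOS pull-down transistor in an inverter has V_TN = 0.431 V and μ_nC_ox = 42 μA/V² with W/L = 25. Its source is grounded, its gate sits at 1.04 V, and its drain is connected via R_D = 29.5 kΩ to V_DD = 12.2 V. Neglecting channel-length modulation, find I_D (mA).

I_D = 0.195 mA

V_GS = V_G = 1.04 V, so V_ov = 1.04 − 0.431 = 0.609 V.
k_n = μ_nC_ox · (W/L) = 1.05 mA/V².
Assume saturation: I_D = ½ k_n V_ov² = 0.5 × 1.05 × 0.609² = 0.195 mA, giving V_DS = V_DD − I_D R_D = 12.2 − 0.195 × 29.5 = 6.46 V.
V_DS = 6.46 V ≥ V_ov = 0.609 V, confirming saturation.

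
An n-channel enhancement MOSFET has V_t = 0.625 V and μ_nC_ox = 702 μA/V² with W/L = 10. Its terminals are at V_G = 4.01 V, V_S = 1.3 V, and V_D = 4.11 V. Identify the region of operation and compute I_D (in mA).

V_GS = V_G − V_S = 4.01 − 1.3 = 2.71 V; V_DS = V_D − V_S = 4.11 − 1.3 = 2.81 V.
k_n = μ_nC_ox · (W/L) = 7.02 mA/V².
V_ov = V_GS − V_t = 2.71 − 0.625 = 2.08 V.
Since V_DS = 2.81 V ≥ V_ov = 2.08 V, the device is in saturation.
I_D = ½ k_n V_ov² = 0.5 × 7.02 × 2.08² = 15.3 mA.

Saturation; I_D = 15.3 mA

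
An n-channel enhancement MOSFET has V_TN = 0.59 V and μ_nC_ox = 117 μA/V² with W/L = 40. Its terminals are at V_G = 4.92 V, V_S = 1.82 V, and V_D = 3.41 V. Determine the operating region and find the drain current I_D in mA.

V_GS = V_G − V_S = 4.92 − 1.82 = 3.1 V; V_DS = V_D − V_S = 3.41 − 1.82 = 1.59 V.
k_n = μ_nC_ox · (W/L) = 4.68 mA/V².
V_ov = V_GS − V_TN = 3.1 − 0.59 = 2.51 V.
Since V_DS = 1.59 V < V_ov = 2.51 V, the device is in the triode region.
I_D = k_n [V_ov · V_DS − ½ V_DS²] = 4.68 × [2.51 × 1.59 − 0.5 × 1.59²] = 12.8 mA.

Triode; I_D = 12.8 mA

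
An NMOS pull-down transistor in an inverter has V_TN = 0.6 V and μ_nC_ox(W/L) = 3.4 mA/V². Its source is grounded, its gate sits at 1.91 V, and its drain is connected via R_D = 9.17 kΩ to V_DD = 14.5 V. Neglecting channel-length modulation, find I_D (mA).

I_D = 1.54 mA

V_GS = V_G = 1.91 V, so V_ov = 1.91 − 0.6 = 1.31 V.
Assume saturation: I_D = ½ k_n V_ov² = 0.5 × 3.4 × 1.31² = 2.92 mA, giving V_DS = V_DD − I_D R_D = 14.5 − 2.92 × 9.17 = -12.3 V.
But -12.3 V < V_ov = 1.31 V, so the device is actually in triode.
In triode I_D = k_n[V_ov V_DS − ½ V_DS²] and I_D = (V_DD − V_DS)/R_D. Equating: 15.6 V_DS² − 41.84 V_DS + 14.5 = 0, giving V_DS = 0.409 V (the root below V_ov).
I_D = (14.5 − 0.409) / 9.17 = 1.54 mA.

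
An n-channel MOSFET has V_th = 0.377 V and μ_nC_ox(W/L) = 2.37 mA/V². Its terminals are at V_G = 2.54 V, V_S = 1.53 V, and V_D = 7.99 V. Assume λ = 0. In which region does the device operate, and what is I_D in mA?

V_GS = V_G − V_S = 2.54 − 1.53 = 1.01 V; V_DS = V_D − V_S = 7.99 − 1.53 = 6.46 V.
V_ov = V_GS − V_th = 1.01 − 0.377 = 0.633 V.
Since V_DS = 6.46 V ≥ V_ov = 0.633 V, the device is in saturation.
I_D = ½ k_n V_ov² = 0.5 × 2.37 × 0.633² = 0.475 mA.

Saturation; I_D = 0.475 mA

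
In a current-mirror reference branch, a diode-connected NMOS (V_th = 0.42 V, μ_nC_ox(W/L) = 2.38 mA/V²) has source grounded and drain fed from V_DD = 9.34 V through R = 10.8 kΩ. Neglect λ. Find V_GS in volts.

With gate tied to drain, V_GS = V_DS ≥ V_GS − V_th, so the device is in saturation.
KCL at the drain: ½ k_n (V_GS − V_th)² = (V_DD − V_GS)/R.
Let x = V_GS − 0.42. Then 12.9 x² + x − 8.92 = 0, giving x = 0.795 V (positive root), so V_GS = 1.22 V.
I_D = (V_DD − V_GS)/R = (9.34 − 1.22) / 10.8 = 0.752 mA.

V_GS = 1.22 V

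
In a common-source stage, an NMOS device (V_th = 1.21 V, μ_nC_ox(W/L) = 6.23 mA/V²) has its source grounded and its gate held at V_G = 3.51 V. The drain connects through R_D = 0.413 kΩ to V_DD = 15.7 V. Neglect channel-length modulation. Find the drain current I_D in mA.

I_D = 16.5 mA

V_GS = V_G = 3.51 V, so V_ov = 3.51 − 1.21 = 2.3 V.
Assume saturation: I_D = ½ k_n V_ov² = 0.5 × 6.23 × 2.3² = 16.5 mA, giving V_DS = V_DD − I_D R_D = 15.7 − 16.5 × 0.413 = 8.89 V.
V_DS = 8.89 V ≥ V_ov = 2.3 V, confirming saturation.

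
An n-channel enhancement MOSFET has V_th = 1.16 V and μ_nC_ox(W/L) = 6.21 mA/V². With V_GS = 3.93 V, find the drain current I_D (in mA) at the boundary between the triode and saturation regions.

At the boundary V_DS = V_ov = V_GS − V_th = 3.93 − 1.16 = 2.77 V.
I_D = ½ k_n V_ov² = 0.5 × 6.21 × 2.77² = 23.8 mA.

I_D = 23.8 mA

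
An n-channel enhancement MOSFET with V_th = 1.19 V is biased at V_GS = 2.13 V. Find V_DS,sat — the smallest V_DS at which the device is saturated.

V_DS,sat = 0.940 V

The boundary between triode and saturation is V_DS = V_GS − V_th = V_ov.
V_ov = 2.13 − 1.19 = 0.94 V.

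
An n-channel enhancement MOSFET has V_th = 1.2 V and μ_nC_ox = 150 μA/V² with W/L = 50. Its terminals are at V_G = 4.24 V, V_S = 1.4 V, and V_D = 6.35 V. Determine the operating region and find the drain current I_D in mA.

V_GS = V_G − V_S = 4.24 − 1.4 = 2.84 V; V_DS = V_D − V_S = 6.35 − 1.4 = 4.95 V.
k_n = μ_nC_ox · (W/L) = 7.5 mA/V².
V_ov = V_GS − V_th = 2.84 − 1.2 = 1.64 V.
Since V_DS = 4.95 V ≥ V_ov = 1.64 V, the device is in saturation.
I_D = ½ k_n V_ov² = 0.5 × 7.5 × 1.64² = 10.1 mA.

Saturation; I_D = 10.1 mA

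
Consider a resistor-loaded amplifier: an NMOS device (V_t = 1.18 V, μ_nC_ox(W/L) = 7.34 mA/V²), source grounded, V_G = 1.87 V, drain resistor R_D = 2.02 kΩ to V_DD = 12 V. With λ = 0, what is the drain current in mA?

V_GS = V_G = 1.87 V, so V_ov = 1.87 − 1.18 = 0.69 V.
Assume saturation: I_D = ½ k_n V_ov² = 0.5 × 7.34 × 0.69² = 1.75 mA, giving V_DS = V_DD − I_D R_D = 12 − 1.75 × 2.02 = 8.47 V.
V_DS = 8.47 V ≥ V_ov = 0.69 V, confirming saturation.

I_D = 1.75 mA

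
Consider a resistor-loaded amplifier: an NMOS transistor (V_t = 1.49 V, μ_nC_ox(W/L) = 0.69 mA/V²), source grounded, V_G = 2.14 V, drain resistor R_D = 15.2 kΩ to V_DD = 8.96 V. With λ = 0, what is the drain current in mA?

V_GS = V_G = 2.14 V, so V_ov = 2.14 − 1.49 = 0.65 V.
Assume saturation: I_D = ½ k_n V_ov² = 0.5 × 0.69 × 0.65² = 0.146 mA, giving V_DS = V_DD − I_D R_D = 8.96 − 0.146 × 15.2 = 6.74 V.
V_DS = 6.74 V ≥ V_ov = 0.65 V, confirming saturation.

I_D = 0.146 mA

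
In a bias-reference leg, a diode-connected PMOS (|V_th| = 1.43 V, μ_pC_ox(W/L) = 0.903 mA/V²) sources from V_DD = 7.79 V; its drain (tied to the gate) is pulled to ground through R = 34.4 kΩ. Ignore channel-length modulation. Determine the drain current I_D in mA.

With gate tied to drain, V_SG = V_SD ≥ V_SG − |V_th|, so the device is in saturation.
KCL at the drain: ½ k_p (V_SG − |V_th|)² = (V_DD − V_SG)/R.
Let x = V_SG − 1.43. Then 15.5 x² + x − 6.36 = 0, giving x = 0.609 V (positive root), so V_SG = 2.04 V.
I_D = (V_DD − V_SG)/R = (7.79 − 2.04) / 34.4 = 0.167 mA.

I_D = 0.167 mA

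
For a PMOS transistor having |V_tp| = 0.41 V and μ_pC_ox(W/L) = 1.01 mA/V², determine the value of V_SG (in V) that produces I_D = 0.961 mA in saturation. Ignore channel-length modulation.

In saturation I_D = ½ k_p (V_SG − |V_tp|)², so V_SG − |V_tp| = √(2 I_D / k_p) = √(2 × 0.961 / 1.01) = 1.38 V.
V_SG = 0.41 + 1.38 = 1.79 V.

V_SG = 1.79 V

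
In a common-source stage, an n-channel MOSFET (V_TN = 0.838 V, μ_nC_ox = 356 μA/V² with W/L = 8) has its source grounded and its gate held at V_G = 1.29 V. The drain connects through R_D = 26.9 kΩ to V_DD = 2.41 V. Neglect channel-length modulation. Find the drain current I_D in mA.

I_D = 0.0869 mA

V_GS = V_G = 1.29 V, so V_ov = 1.29 − 0.838 = 0.452 V.
k_n = μ_nC_ox · (W/L) = 2.848 mA/V².
Assume saturation: I_D = ½ k_n V_ov² = 0.5 × 2.848 × 0.452² = 0.291 mA, giving V_DS = V_DD − I_D R_D = 2.41 − 0.291 × 26.9 = -5.42 V.
But -5.42 V < V_ov = 0.452 V, so the device is actually in triode.
In triode I_D = k_n[V_ov V_DS − ½ V_DS²] and I_D = (V_DD − V_DS)/R_D. Equating: 38.3 V_DS² − 35.63 V_DS + 2.41 = 0, giving V_DS = 0.0734 V (the root below V_ov).
I_D = (2.41 − 0.0734) / 26.9 = 0.0869 mA.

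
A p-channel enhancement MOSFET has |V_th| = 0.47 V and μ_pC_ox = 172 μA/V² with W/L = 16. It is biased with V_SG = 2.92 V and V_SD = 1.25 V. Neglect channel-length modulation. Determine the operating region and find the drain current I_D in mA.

k_p = μ_pC_ox · (W/L) = 2.752 mA/V².
V_ov = V_SG − |V_th| = 2.92 − 0.47 = 2.45 V.
Since V_SD = 1.25 V < V_ov = 2.45 V, the device is in the triode region.
I_D = k_p [V_ov · V_SD − ½ V_SD²] = 2.752 × [2.45 × 1.25 − 0.5 × 1.25²] = 6.28 mA.

Triode; I_D = 6.28 mA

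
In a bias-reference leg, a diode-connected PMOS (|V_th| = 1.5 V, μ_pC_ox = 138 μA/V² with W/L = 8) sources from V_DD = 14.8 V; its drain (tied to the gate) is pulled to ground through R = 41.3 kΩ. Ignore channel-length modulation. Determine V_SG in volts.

V_SG = 2.24 V

With gate tied to drain, V_SG = V_SD ≥ V_SG − |V_th|, so the device is in saturation.
k_p = μ_pC_ox · (W/L) = 1.104 mA/V².
KCL at the drain: ½ k_p (V_SG − |V_th|)² = (V_DD − V_SG)/R.
Let x = V_SG − 1.5. Then 22.8 x² + x − 13.3 = 0, giving x = 0.742 V (positive root), so V_SG = 2.24 V.
I_D = (V_DD − V_SG)/R = (14.8 − 2.24) / 41.3 = 0.304 mA.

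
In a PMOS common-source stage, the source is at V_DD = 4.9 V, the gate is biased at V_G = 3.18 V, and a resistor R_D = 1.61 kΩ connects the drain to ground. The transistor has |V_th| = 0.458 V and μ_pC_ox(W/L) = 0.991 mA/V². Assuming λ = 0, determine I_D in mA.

V_SG = V_DD − V_G = 4.9 − 3.18 = 1.72 V, so V_ov = 1.72 − 0.458 = 1.26 V.
Assume saturation: I_D = ½ k_p V_ov² = 0.5 × 0.991 × 1.26² = 0.789 mA, giving V_SD = V_DD − I_D R_D = 4.9 − 0.789 × 1.61 = 3.63 V.
V_SD = 3.63 V ≥ V_ov = 1.26 V, confirming saturation.

I_D = 0.789 mA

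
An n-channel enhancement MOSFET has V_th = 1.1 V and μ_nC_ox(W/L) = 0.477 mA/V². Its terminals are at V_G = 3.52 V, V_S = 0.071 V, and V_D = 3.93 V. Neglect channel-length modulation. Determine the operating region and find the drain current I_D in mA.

V_GS = V_G − V_S = 3.52 − 0.071 = 3.45 V; V_DS = V_D − V_S = 3.93 − 0.071 = 3.86 V.
V_ov = V_GS − V_th = 3.45 − 1.1 = 2.35 V.
Since V_DS = 3.86 V ≥ V_ov = 2.35 V, the device is in saturation.
I_D = ½ k_n V_ov² = 0.5 × 0.477 × 2.35² = 1.32 mA.

Saturation; I_D = 1.32 mA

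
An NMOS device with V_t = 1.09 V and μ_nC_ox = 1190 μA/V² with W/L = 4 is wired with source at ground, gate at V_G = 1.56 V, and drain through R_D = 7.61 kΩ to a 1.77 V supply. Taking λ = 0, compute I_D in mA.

I_D = 0.218 mA

V_GS = V_G = 1.56 V, so V_ov = 1.56 − 1.09 = 0.47 V.
k_n = μ_nC_ox · (W/L) = 4.76 mA/V².
Assume saturation: I_D = ½ k_n V_ov² = 0.5 × 4.76 × 0.47² = 0.526 mA, giving V_DS = V_DD − I_D R_D = 1.77 − 0.526 × 7.61 = -2.23 V.
But -2.23 V < V_ov = 0.47 V, so the device is actually in triode.
In triode I_D = k_n[V_ov V_DS − ½ V_DS²] and I_D = (V_DD − V_DS)/R_D. Equating: 18.1 V_DS² − 18.03 V_DS + 1.77 = 0, giving V_DS = 0.11 V (the root below V_ov).
I_D = (1.77 − 0.11) / 7.61 = 0.218 mA.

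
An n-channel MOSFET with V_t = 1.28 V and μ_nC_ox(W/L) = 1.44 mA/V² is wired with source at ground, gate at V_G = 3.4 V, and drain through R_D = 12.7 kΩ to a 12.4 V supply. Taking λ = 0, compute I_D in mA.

V_GS = V_G = 3.4 V, so V_ov = 3.4 − 1.28 = 2.12 V.
Assume saturation: I_D = ½ k_n V_ov² = 0.5 × 1.44 × 2.12² = 3.24 mA, giving V_DS = V_DD − I_D R_D = 12.4 − 3.24 × 12.7 = -28.7 V.
But -28.7 V < V_ov = 2.12 V, so the device is actually in triode.
In triode I_D = k_n[V_ov V_DS − ½ V_DS²] and I_D = (V_DD − V_DS)/R_D. Equating: 9.14 V_DS² − 39.77 V_DS + 12.4 = 0, giving V_DS = 0.338 V (the root below V_ov).
I_D = (12.4 − 0.338) / 12.7 = 0.95 mA.

I_D = 0.950 mA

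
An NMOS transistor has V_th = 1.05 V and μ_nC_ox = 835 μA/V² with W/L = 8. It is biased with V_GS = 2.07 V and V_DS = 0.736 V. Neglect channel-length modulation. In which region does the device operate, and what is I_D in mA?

k_n = μ_nC_ox · (W/L) = 6.68 mA/V².
V_ov = V_GS − V_th = 2.07 − 1.05 = 1.02 V.
Since V_DS = 0.736 V < V_ov = 1.02 V, the device is in the triode region.
I_D = k_n [V_ov · V_DS − ½ V_DS²] = 6.68 × [1.02 × 0.736 − 0.5 × 0.736²] = 3.21 mA.

Triode; I_D = 3.21 mA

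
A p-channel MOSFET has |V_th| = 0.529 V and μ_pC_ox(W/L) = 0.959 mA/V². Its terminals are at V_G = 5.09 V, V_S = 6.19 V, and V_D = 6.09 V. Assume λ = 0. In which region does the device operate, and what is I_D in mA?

Triode; I_D = 0.0500 mA

V_SG = V_S − V_G = 6.19 − 5.09 = 1.1 V; V_SD = V_S − V_D = 6.19 − 6.09 = 0.1 V.
V_ov = V_SG − |V_th| = 1.1 − 0.529 = 0.571 V.
Since V_SD = 0.1 V < V_ov = 0.571 V, the device is in the triode region.
I_D = k_p [V_ov · V_SD − ½ V_SD²] = 0.959 × [0.571 × 0.1 − 0.5 × 0.1²] = 0.05 mA.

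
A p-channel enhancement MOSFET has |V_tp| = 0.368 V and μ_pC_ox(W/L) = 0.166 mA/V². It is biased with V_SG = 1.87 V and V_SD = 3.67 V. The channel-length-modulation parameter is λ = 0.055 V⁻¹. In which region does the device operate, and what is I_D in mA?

Saturation; I_D = 0.225 mA

V_ov = V_SG − |V_tp| = 1.87 − 0.368 = 1.5 V.
Since V_SD = 3.67 V ≥ V_ov = 1.5 V, the device is in saturation.
I_D = ½ k_p V_ov² (1 + λ V_SD) = 0.5 × 0.166 × 1.5² × (1 + 0.055 × 3.67) = 0.225 mA.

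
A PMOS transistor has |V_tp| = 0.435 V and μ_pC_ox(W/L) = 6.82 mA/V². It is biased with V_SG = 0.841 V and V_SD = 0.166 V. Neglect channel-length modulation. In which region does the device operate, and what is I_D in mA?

Triode; I_D = 0.366 mA

V_ov = V_SG − |V_tp| = 0.841 − 0.435 = 0.406 V.
Since V_SD = 0.166 V < V_ov = 0.406 V, the device is in the triode region.
I_D = k_p [V_ov · V_SD − ½ V_SD²] = 6.82 × [0.406 × 0.166 − 0.5 × 0.166²] = 0.366 mA.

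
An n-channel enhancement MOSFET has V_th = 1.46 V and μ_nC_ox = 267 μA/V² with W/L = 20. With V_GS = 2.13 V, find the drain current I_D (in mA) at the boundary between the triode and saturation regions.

I_D = 1.20 mA

At the boundary V_DS = V_ov = V_GS − V_th = 2.13 − 1.46 = 0.67 V.
k_n = μ_nC_ox · (W/L) = 5.34 mA/V².
I_D = ½ k_n V_ov² = 0.5 × 5.34 × 0.67² = 1.2 mA.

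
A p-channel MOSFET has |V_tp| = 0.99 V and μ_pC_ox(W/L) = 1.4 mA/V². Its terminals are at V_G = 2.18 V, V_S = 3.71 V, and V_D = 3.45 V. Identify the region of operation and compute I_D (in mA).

V_SG = V_S − V_G = 3.71 − 2.18 = 1.53 V; V_SD = V_S − V_D = 3.71 − 3.45 = 0.26 V.
V_ov = V_SG − |V_tp| = 1.53 − 0.99 = 0.54 V.
Since V_SD = 0.26 V < V_ov = 0.54 V, the device is in the triode region.
I_D = k_p [V_ov · V_SD − ½ V_SD²] = 1.4 × [0.54 × 0.26 − 0.5 × 0.26²] = 0.149 mA.

Triode; I_D = 0.149 mA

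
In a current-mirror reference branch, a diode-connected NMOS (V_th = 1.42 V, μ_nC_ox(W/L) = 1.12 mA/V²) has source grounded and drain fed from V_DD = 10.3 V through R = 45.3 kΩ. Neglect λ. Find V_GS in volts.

V_GS = 1.99 V

With gate tied to drain, V_GS = V_DS ≥ V_GS − V_th, so the device is in saturation.
KCL at the drain: ½ k_n (V_GS − V_th)² = (V_DD − V_GS)/R.
Let x = V_GS − 1.42. Then 25.4 x² + x − 8.88 = 0, giving x = 0.572 V (positive root), so V_GS = 1.99 V.
I_D = (V_DD − V_GS)/R = (10.3 − 1.99) / 45.3 = 0.183 mA.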